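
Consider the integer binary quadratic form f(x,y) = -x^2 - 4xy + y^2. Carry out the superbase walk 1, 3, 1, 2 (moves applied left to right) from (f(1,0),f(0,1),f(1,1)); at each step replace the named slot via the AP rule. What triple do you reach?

start (-1,1,-4) = (f(1,0),f(0,1),f(1,1))
replace slot 1: 2·(1+(-4)) − (-1) = -5 → (-5,1,-4)
replace slot 3: 2·((-5)+1) − (-4) = -4 → (-5,1,-4)
replace slot 1: 2·(1+(-4)) − (-5) = -1 → (-1,1,-4)
replace slot 2: 2·((-1)+(-4)) − 1 = -11 → (-1,-11,-4)

-1,-11,-4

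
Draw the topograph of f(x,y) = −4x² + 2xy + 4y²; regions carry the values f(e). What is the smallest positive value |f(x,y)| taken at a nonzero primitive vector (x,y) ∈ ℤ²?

river: ρ → (4,6,-2)
river: ρ → (-2,6,4)
river: ρ → (4,2,-4)
river: ρ → (-4,6,2)
river: ρ → (2,6,-4)
river: ρ → (-4,2,4)
closes: descent 0, river 6
min |a| on river = 2

2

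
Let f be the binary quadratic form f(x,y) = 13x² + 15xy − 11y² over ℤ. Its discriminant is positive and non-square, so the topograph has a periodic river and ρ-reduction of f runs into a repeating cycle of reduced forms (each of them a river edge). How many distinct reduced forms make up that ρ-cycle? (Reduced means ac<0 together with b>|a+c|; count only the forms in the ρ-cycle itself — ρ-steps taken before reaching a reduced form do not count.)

D = 797, ⌊√D⌋ = 28
river: ρ → (-11,7,17)
river: ρ → (17,27,-1)
river: ρ → (-1,27,17)
river: ρ → (17,7,-11)
river: ρ → (-11,15,13)
river: ρ → (13,11,-13)
river: ρ → (-13,15,11)
river: ρ → (11,7,-17)
river: ρ → (-17,27,1)
river: ρ → (1,27,-17)
river: ρ → (-17,7,11)
river: ρ → (11,15,-13)
river: ρ → (-13,11,13)
river: ρ → (13,15,-11)
ρ-cycle length = 14 (tail of 0 descent steps not counted)

14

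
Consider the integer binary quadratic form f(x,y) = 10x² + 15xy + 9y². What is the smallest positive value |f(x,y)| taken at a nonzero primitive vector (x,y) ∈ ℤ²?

translate: b→-5 (≡15 mod 20), so (10,15,9)→(10,-5,4)
flip: (10,-5,4)→(4,5,10)
translate: b→-3 (≡5 mod 8), so (4,5,10)→(4,-3,9)
reduced (well bottom): (4,-3,9) with a≤c, −a<b≤a
well minimum = a = 4

4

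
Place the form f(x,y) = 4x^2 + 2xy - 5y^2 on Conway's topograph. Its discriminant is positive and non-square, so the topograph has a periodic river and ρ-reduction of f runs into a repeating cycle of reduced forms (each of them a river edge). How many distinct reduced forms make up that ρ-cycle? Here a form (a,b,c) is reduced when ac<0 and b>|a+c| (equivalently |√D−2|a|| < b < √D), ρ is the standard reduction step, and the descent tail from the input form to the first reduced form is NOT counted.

D = 84, ⌊√D⌋ = 9
river: ρ → (-5,8,1)
river: ρ → (1,8,-5)
river: ρ → (-5,2,4)
river: ρ → (4,6,-3)
river: ρ → (-3,6,4)
river: ρ → (4,2,-5)
ρ-cycle length = 6 (tail of 0 descent steps not counted)

6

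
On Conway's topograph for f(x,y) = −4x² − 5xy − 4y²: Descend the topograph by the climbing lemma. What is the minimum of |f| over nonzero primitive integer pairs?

translate: b→-3 (≡5 mod 8), so (4,5,4)→(4,-3,3)
flip: (4,-3,3)→(3,3,4)
reduced (well bottom): (3,3,4) with a≤c, −a<b≤a
well minimum |f| = |-3| = 3 (negative-definite)

3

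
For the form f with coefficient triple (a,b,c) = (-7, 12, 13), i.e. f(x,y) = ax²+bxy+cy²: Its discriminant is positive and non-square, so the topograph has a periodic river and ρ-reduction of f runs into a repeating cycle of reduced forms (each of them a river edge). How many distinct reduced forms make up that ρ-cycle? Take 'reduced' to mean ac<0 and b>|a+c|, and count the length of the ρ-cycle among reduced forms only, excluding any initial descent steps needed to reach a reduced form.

D = 508, ⌊√D⌋ = 22
river: ρ → (13,14,-6)
river: ρ → (-6,22,1)
river: ρ → (1,22,-6)
river: ρ → (-6,14,13)
river: ρ → (13,12,-7)
river: ρ → (-7,16,9)
river: ρ → (9,20,-3)
river: ρ → (-3,22,2)
river: ρ → (2,22,-3)
river: ρ → (-3,20,9)
river: ρ → (9,16,-7)
river: ρ → (-7,12,13)
ρ-cycle length = 12 (tail of 0 descent steps not counted)

12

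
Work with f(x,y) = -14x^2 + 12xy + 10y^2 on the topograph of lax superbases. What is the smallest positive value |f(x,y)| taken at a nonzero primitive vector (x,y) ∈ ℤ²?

river: ρ → (10,8,-16)
river: ρ → (-16,24,2)
river: ρ → (2,24,-16)
river: ρ → (-16,8,10)
river: ρ → (10,12,-14)
river: ρ → (-14,16,8)
river: ρ → (8,16,-14)
river: ρ → (-14,12,10)
closes: descent 0, river 8
min |a| on river = 2

2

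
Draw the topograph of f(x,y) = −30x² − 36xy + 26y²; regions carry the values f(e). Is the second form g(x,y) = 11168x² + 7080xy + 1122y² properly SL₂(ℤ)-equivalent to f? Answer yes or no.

D₁ = 4416, D₂ = 4416
river cycle of f (length 12): (26, 36, -30), (-30, 24, 32), (32, 40, -22), (-22, 48, 24), (24, 48, -22), (-22, 40, 32), (32, 24, -30), (-30, 36, 26), (26, 16, -40), (-40, 64, 2), … (2 more)
river cycle of g (length 12): (26, 36, -30), (-30, 24, 32), (32, 40, -22), (-22, 48, 24), (24, 48, -22), (-22, 40, 32), (32, 24, -30), (-30, 36, 26), (26, 16, -40), (-40, 64, 2), … (2 more)
cycles coincide ⇒ equivalent

yes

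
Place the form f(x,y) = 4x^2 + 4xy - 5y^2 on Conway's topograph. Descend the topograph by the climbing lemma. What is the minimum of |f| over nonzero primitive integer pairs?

river: ρ → (-5,6,3)
river: ρ → (3,6,-5)
river: ρ → (-5,4,4)
river: ρ → (4,4,-5)
closes: descent 0, river 4
min |a| on river = 3

3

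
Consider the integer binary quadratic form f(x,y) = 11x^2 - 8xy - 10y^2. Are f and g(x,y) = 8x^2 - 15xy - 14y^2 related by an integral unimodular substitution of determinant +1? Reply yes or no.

D₁ = 504, D₂ = 673
discriminants differ ⇒ not SL₂(ℤ)-equivalent

no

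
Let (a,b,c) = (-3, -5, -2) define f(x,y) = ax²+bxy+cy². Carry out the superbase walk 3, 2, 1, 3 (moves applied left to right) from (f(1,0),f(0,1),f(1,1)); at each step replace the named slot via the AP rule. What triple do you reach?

start (-3,-2,-10) = (f(1,0),f(0,1),f(1,1))
replace slot 3: 2·((-3)+(-2)) − (-10) = 0 → (-3,-2,0)
replace slot 2: 2·((-3)+0) − (-2) = -4 → (-3,-4,0)
replace slot 1: 2·((-4)+0) − (-3) = -5 → (-5,-4,0)
replace slot 3: 2·((-5)+(-4)) − 0 = -18 → (-5,-4,-18)

-5,-4,-18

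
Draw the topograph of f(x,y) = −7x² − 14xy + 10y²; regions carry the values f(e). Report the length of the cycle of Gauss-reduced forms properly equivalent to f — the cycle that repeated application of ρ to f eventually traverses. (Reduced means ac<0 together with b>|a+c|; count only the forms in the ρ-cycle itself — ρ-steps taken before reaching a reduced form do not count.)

D = 476, ⌊√D⌋ = 21
descent: ρ → (10,14,-7)  [lands on river]
river: ρ → (-7,14,10)
river: ρ → (10,6,-11)
river: ρ → (-11,16,5)
river: ρ → (5,14,-14)
river: ρ → (-14,14,5)
river: ρ → (5,16,-11)
river: ρ → (-11,6,10)
ρ-cycle length = 8 (tail of 1 descent step not counted)

8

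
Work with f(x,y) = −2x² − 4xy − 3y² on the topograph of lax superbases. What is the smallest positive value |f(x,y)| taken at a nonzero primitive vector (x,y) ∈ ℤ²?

translate: b→0 (≡4 mod 4), so (2,4,3)→(2,0,1)
flip: (2,0,1)→(1,0,2)
reduced (well bottom): (1,0,2) with a≤c, −a<b≤a
well minimum |f| = |-1| = 1 (negative-definite)

1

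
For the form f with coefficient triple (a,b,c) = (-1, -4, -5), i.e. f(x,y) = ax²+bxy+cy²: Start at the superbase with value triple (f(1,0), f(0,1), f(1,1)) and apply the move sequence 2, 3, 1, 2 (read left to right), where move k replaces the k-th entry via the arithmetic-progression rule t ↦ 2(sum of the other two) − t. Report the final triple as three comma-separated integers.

start (-1,-5,-10) = (f(1,0),f(0,1),f(1,1))
replace slot 2: 2·((-1)+(-10)) − (-5) = -17 → (-1,-17,-10)
replace slot 3: 2·((-1)+(-17)) − (-10) = -26 → (-1,-17,-26)
replace slot 1: 2·((-17)+(-26)) − (-1) = -85 → (-85,-17,-26)
replace slot 2: 2·((-85)+(-26)) − (-17) = -205 → (-85,-205,-26)

-85,-205,-26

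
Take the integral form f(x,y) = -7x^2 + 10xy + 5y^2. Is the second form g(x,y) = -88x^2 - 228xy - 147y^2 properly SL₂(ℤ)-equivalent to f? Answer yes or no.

D₁ = 240, D₂ = 240
river cycle of f (length 6): (5, 10, -7), (-7, 4, 8), (8, 12, -3), (-3, 12, 8), (8, 4, -7), (-7, 10, 5)
river cycle of g (length 6): (-7, 10, 5), (5, 10, -7), (-7, 4, 8), (8, 12, -3), (-3, 12, 8), (8, 4, -7)
cycles coincide ⇒ equivalent

yes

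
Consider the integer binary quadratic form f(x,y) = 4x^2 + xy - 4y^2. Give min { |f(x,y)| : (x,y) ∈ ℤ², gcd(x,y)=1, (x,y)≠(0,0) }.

river: ρ → (-4,7,1)
river: ρ → (1,7,-4)
river: ρ → (-4,1,4)
river: ρ → (4,7,-1)
river: ρ → (-1,7,4)
river: ρ → (4,1,-4)
closes: descent 0, river 6
min |a| on river = 1

1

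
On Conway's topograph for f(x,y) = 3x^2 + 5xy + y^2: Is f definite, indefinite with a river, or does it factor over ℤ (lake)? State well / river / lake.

D = b²−4ac = 5² − 4·3·1 = 13
D > 0 non-square ⇒ indefinite ⇒ periodic river

river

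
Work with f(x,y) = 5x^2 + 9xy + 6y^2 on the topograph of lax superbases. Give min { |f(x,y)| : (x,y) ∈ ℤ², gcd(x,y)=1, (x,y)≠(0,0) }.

translate: b→-1 (≡9 mod 10), so (5,9,6)→(5,-1,2)
flip: (5,-1,2)→(2,1,5)
reduced (well bottom): (2,1,5) with a≤c, −a<b≤a
well minimum = a = 2

2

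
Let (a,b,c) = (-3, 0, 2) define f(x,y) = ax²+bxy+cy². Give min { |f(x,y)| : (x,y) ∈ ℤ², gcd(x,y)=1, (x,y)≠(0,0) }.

descent: ρ → (2,4,-1)  [lands on river]
river: ρ → (-1,4,2)
closes: descent 1, river 2
min |a| on river = 1

1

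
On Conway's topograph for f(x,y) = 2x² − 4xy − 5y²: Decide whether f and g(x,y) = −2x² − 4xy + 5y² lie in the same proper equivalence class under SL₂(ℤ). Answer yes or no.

D₁ = 56, D₂ = 56
river cycle of f (length 4): (-5, 4, 2), (2, 4, -5), (-5, 6, 1), (1, 6, -5)
river cycle of g (length 4): (5, 4, -2), (-2, 4, 5), (5, 6, -1), (-1, 6, 5)
cycles differ ⇒ inequivalent

no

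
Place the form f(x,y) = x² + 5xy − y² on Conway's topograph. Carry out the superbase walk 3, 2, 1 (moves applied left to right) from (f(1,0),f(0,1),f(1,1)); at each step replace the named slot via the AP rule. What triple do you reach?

start (1,-1,5) = (f(1,0),f(0,1),f(1,1))
replace slot 3: 2·(1+(-1)) − 5 = -5 → (1,-1,-5)
replace slot 2: 2·(1+(-5)) − (-1) = -7 → (1,-7,-5)
replace slot 1: 2·((-7)+(-5)) − 1 = -25 → (-25,-7,-5)

-25,-7,-5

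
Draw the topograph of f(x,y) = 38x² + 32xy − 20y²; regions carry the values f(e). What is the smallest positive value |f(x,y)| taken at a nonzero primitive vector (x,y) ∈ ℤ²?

river: ρ → (-20,48,22)
river: ρ → (22,40,-28)
river: ρ → (-28,16,34)
river: ρ → (34,52,-10)
river: ρ → (-10,48,44)
river: ρ → (44,40,-14)
river: ρ → (-14,44,38)
river: ρ → (38,32,-20)
closes: descent 0, river 8
min |a| on river = 10

10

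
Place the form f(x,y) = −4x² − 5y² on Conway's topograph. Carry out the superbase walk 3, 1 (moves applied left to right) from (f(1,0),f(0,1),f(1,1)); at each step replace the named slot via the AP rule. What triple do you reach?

start (-4,-5,-9) = (f(1,0),f(0,1),f(1,1))
replace slot 3: 2·((-4)+(-5)) − (-9) = -9 → (-4,-5,-9)
replace slot 1: 2·((-5)+(-9)) − (-4) = -24 → (-24,-5,-9)

-24,-5,-9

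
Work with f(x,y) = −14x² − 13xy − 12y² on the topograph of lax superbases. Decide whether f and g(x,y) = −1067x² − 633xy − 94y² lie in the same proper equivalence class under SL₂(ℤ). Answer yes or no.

D₁ = -503, D₂ = -503
f is negative-definite; reduce −f:
−f: flip: (14,13,12)→(12,-13,14)
−f: translate: b→11 (≡-13 mod 24), so (12,-13,14)→(12,11,13)
−f: reduced (well bottom): (12,11,13) with a≤c, −a<b≤a
flip sign back: reduced form of f is (-12,-11,-13)
g is negative-definite; reduce −g:
−g: flip: (1067,633,94)→(94,-633,1067)
−g: translate: b→-69 (≡-633 mod 188), so (94,-633,1067)→(94,-69,14)
−g: flip: (94,-69,14)→(14,69,94)
−g: translate: b→13 (≡69 mod 28), so (14,69,94)→(14,13,12)
−g: flip: (14,13,12)→(12,-13,14)
−g: translate: b→11 (≡-13 mod 24), so (12,-13,14)→(12,11,13)
−g: reduced (well bottom): (12,11,13) with a≤c, −a<b≤a
flip sign back: reduced form of g is (-12,-11,-13)
reduced forms (-12, -11, -13) vs (-12, -11, -13) ⇒ equivalent

yes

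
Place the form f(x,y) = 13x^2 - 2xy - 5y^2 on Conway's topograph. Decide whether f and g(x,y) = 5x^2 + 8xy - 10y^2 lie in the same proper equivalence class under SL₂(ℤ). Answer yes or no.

D₁ = 264, D₂ = 264
river cycle of f (length 6): (-5, 12, 6), (6, 12, -5), (-5, 8, 10), (10, 12, -3), (-3, 12, 10), (10, 8, -5)
river cycle of g (length 6): (-10, 12, 3), (3, 12, -10), (-10, 8, 5), (5, 12, -6), (-6, 12, 5), (5, 8, -10)
cycles differ ⇒ inequivalent

no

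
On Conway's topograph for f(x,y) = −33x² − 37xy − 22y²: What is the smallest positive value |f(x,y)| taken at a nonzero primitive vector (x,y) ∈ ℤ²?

translate: b→-29 (≡37 mod 66), so (33,37,22)→(33,-29,18)
flip: (33,-29,18)→(18,29,33)
translate: b→-7 (≡29 mod 36), so (18,29,33)→(18,-7,22)
reduced (well bottom): (18,-7,22) with a≤c, −a<b≤a
well minimum |f| = |-18| = 18 (negative-definite)

18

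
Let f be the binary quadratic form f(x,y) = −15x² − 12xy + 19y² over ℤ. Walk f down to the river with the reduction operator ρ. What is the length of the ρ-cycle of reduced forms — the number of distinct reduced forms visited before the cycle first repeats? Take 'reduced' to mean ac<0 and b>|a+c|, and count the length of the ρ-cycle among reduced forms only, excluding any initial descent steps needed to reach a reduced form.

D = 1284, ⌊√D⌋ = 35
descent: ρ → (19,12,-15)  [lands on river]
river: ρ → (-15,18,16)
river: ρ → (16,14,-17)
river: ρ → (-17,20,13)
river: ρ → (13,32,-5)
river: ρ → (-5,28,25)
river: ρ → (25,22,-8)
river: ρ → (-8,26,19)
ρ-cycle length = 8 (tail of 1 descent step not counted)

8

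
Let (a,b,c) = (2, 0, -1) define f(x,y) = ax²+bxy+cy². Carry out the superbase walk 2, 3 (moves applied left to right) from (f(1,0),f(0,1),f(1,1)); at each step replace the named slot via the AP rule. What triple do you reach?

start (2,-1,1) = (f(1,0),f(0,1),f(1,1))
replace slot 2: 2·(2+1) − (-1) = 7 → (2,7,1)
replace slot 3: 2·(2+7) − 1 = 17 → (2,7,17)

2,7,17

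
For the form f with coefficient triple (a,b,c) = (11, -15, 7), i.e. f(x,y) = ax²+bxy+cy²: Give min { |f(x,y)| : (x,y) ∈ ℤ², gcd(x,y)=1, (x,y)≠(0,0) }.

translate: b→7 (≡-15 mod 22), so (11,-15,7)→(11,7,3)
flip: (11,7,3)→(3,-7,11)
translate: b→-1 (≡-7 mod 6), so (3,-7,11)→(3,-1,7)
reduced (well bottom): (3,-1,7) with a≤c, −a<b≤a
well minimum = a = 3

3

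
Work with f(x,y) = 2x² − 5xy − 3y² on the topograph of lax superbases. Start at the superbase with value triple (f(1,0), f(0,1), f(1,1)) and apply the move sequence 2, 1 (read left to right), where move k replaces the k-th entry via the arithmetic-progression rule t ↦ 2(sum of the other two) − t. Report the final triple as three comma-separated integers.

start (2,-3,-6) = (f(1,0),f(0,1),f(1,1))
replace slot 2: 2·(2+(-6)) − (-3) = -5 → (2,-5,-6)
replace slot 1: 2·((-5)+(-6)) − 2 = -24 → (-24,-5,-6)

-24,-5,-6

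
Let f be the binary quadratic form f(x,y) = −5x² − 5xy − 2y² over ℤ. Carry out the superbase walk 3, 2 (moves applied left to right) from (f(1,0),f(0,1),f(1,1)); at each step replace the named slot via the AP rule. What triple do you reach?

start (-5,-2,-12) = (f(1,0),f(0,1),f(1,1))
replace slot 3: 2·((-5)+(-2)) − (-12) = -2 → (-5,-2,-2)
replace slot 2: 2·((-5)+(-2)) − (-2) = -12 → (-5,-12,-2)

-5,-12,-2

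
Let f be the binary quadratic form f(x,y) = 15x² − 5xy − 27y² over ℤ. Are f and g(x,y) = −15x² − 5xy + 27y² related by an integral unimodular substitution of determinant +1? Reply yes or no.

D₁ = 1645, D₂ = 1645
river cycle of f (length 10): (15, 25, -17), (-17, 9, 23), (23, 37, -3), (-3, 35, 35), (35, 35, -3), (-3, 37, 23), (23, 9, -17), (-17, 25, 15), (15, 35, -7), (-7, 35, 15)
river cycle of g (length 10): (-15, 25, 17), (17, 9, -23), (-23, 37, 3), (3, 35, -35), (-35, 35, 3), (3, 37, -23), (-23, 9, 17), (17, 25, -15), (-15, 35, 7), (7, 35, -15)
cycles differ ⇒ inequivalent

no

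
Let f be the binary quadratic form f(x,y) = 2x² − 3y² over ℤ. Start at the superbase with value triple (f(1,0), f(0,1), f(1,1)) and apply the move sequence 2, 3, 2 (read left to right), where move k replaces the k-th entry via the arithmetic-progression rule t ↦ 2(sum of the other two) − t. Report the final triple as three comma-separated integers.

start (2,-3,-1) = (f(1,0),f(0,1),f(1,1))
replace slot 2: 2·(2+(-1)) − (-3) = 5 → (2,5,-1)
replace slot 3: 2·(2+5) − (-1) = 15 → (2,5,15)
replace slot 2: 2·(2+15) − 5 = 29 → (2,29,15)

2,29,15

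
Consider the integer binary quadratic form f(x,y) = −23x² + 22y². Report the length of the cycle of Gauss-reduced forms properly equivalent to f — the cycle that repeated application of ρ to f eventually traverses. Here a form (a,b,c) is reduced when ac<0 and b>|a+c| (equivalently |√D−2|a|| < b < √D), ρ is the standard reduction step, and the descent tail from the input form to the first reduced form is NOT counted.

D = 2024, ⌊√D⌋ = 44
descent: ρ → (22,44,-1)  [lands on river]
river: ρ → (-1,44,22)
ρ-cycle length = 2 (tail of 1 descent step not counted)

2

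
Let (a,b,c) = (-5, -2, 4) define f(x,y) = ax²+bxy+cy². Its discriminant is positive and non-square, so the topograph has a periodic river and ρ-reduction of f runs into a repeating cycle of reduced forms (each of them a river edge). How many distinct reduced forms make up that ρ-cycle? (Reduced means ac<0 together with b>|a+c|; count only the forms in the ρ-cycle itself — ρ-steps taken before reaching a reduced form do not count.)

D = 84, ⌊√D⌋ = 9
descent: ρ → (4,2,-5)  [lands on river]
river: ρ → (-5,8,1)
river: ρ → (1,8,-5)
river: ρ → (-5,2,4)
river: ρ → (4,6,-3)
river: ρ → (-3,6,4)
ρ-cycle length = 6 (tail of 1 descent step not counted)

6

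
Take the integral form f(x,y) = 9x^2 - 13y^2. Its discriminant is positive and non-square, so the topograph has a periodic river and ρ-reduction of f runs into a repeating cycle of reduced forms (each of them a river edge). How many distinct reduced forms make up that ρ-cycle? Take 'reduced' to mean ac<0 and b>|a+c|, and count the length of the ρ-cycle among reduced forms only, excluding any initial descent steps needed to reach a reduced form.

D = 468, ⌊√D⌋ = 21
descent: ρ → (-13,0,9)
descent: ρ → (9,18,-4)  [lands on river]
river: ρ → (-4,14,17)
river: ρ → (17,20,-1)
river: ρ → (-1,20,17)
river: ρ → (17,14,-4)
river: ρ → (-4,18,9)
ρ-cycle length = 6 (tail of 2 descent steps not counted)

6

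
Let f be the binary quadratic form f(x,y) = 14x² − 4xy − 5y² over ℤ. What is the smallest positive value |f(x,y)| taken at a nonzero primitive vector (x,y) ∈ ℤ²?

descent: ρ → (-5,14,5)  [lands on river]
river: ρ → (5,16,-2)
river: ρ → (-2,16,5)
river: ρ → (5,14,-5)
river: ρ → (-5,16,2)
river: ρ → (2,16,-5)
closes: descent 1, river 6
min |a| on river = 2

2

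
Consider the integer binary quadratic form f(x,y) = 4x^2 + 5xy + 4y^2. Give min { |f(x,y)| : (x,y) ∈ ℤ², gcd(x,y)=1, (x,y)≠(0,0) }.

translate: b→-3 (≡5 mod 8), so (4,5,4)→(4,-3,3)
flip: (4,-3,3)→(3,3,4)
reduced (well bottom): (3,3,4) with a≤c, −a<b≤a
well minimum = a = 3

3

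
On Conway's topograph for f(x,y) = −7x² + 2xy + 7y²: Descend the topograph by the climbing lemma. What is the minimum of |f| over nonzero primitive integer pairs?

river: ρ → (7,12,-2)
river: ρ → (-2,12,7)
river: ρ → (7,2,-7)
river: ρ → (-7,12,2)
river: ρ → (2,12,-7)
river: ρ → (-7,2,7)
closes: descent 0, river 6
min |a| on river = 2

2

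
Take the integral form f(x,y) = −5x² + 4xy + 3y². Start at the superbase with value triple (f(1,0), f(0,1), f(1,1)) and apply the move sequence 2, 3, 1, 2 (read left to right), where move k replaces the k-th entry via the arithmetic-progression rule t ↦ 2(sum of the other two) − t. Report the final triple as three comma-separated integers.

start (-5,3,2) = (f(1,0),f(0,1),f(1,1))
replace slot 2: 2·((-5)+2) − 3 = -9 → (-5,-9,2)
replace slot 3: 2·((-5)+(-9)) − 2 = -30 → (-5,-9,-30)
replace slot 1: 2·((-9)+(-30)) − (-5) = -73 → (-73,-9,-30)
replace slot 2: 2·((-73)+(-30)) − (-9) = -197 → (-73,-197,-30)

-73,-197,-30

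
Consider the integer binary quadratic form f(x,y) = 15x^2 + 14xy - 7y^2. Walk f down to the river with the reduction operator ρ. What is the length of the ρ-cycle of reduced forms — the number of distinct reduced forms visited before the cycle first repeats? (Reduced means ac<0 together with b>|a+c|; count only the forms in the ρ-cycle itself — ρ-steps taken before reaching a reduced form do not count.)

D = 616, ⌊√D⌋ = 24
river: ρ → (-7,14,15)
river: ρ → (15,16,-6)
river: ρ → (-6,20,9)
river: ρ → (9,16,-10)
river: ρ → (-10,24,1)
river: ρ → (1,24,-10)
river: ρ → (-10,16,9)
river: ρ → (9,20,-6)
river: ρ → (-6,16,15)
river: ρ → (15,14,-7)
ρ-cycle length = 10 (tail of 0 descent steps not counted)

10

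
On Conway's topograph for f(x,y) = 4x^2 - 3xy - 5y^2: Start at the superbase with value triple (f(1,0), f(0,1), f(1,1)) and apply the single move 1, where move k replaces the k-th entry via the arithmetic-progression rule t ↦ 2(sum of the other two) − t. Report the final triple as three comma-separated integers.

start (4,-5,-4) = (f(1,0),f(0,1),f(1,1))
replace slot 1: 2·((-5)+(-4)) − 4 = -22 → (-22,-5,-4)

-22,-5,-4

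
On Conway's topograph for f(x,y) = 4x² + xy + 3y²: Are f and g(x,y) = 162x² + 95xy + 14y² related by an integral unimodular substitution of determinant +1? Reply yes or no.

D₁ = -47, D₂ = -47
f: flip: (4,1,3)→(3,-1,4)
f: reduced (well bottom): (3,-1,4) with a≤c, −a<b≤a
g: flip: (162,95,14)→(14,-95,162)
g: translate: b→-11 (≡-95 mod 28), so (14,-95,162)→(14,-11,3)
g: flip: (14,-11,3)→(3,11,14)
g: translate: b→-1 (≡11 mod 6), so (3,11,14)→(3,-1,4)
g: reduced (well bottom): (3,-1,4) with a≤c, −a<b≤a
reduced forms (3, -1, 4) vs (3, -1, 4) ⇒ equivalent

yes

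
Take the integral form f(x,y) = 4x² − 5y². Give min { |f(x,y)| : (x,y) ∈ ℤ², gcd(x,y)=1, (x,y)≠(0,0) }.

descent: ρ → (-5,0,4)
descent: ρ → (4,8,-1)  [lands on river]
river: ρ → (-1,8,4)
closes: descent 2, river 2
min |a| on river = 1

1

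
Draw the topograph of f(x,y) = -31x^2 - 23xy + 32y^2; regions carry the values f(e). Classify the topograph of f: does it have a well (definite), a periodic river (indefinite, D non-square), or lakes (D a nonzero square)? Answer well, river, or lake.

D = b²−4ac = (-23)² − 4·(-31)·32 = 4497
D > 0 non-square ⇒ indefinite ⇒ periodic river

river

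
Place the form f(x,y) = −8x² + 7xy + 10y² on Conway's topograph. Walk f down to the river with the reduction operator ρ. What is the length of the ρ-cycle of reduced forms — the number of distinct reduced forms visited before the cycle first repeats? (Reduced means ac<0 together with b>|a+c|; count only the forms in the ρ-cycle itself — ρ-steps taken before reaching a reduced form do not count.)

D = 369, ⌊√D⌋ = 19
river: ρ → (10,13,-5)
river: ρ → (-5,17,4)
river: ρ → (4,15,-9)
river: ρ → (-9,3,10)
river: ρ → (10,17,-2)
river: ρ → (-2,19,1)
river: ρ → (1,19,-2)
river: ρ → (-2,17,10)
river: ρ → (10,3,-9)
river: ρ → (-9,15,4)
river: ρ → (4,17,-5)
river: ρ → (-5,13,10)
river: ρ → (10,7,-8)
river: ρ → (-8,9,9)
river: ρ → (9,9,-8)
river: ρ → (-8,7,10)
ρ-cycle length = 16 (tail of 0 descent steps not counted)

16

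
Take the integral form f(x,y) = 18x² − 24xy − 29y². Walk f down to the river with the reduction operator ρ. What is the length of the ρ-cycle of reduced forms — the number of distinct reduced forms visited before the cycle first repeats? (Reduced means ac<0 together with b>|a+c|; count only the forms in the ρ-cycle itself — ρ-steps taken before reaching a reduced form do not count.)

D = 2664, ⌊√D⌋ = 51
descent: ρ → (-29,24,18)  [lands on river]
river: ρ → (18,48,-5)
river: ρ → (-5,42,45)
river: ρ → (45,48,-2)
river: ρ → (-2,48,45)
river: ρ → (45,42,-5)
river: ρ → (-5,48,18)
river: ρ → (18,24,-29)
river: ρ → (-29,34,13)
river: ρ → (13,44,-14)
river: ρ → (-14,40,19)
river: ρ → (19,36,-18)
river: ρ → (-18,36,19)
river: ρ → (19,40,-14)
river: ρ → (-14,44,13)
river: ρ → (13,34,-29)
ρ-cycle length = 16 (tail of 1 descent step not counted)

16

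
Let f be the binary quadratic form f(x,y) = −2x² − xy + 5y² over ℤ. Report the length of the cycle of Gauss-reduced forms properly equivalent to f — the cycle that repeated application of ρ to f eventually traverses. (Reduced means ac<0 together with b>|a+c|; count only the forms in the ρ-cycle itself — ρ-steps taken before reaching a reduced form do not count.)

D = 41, ⌊√D⌋ = 6
descent: ρ → (5,1,-2)
descent: ρ → (-2,3,4)  [lands on river]
river: ρ → (4,5,-1)
river: ρ → (-1,5,4)
river: ρ → (4,3,-2)
river: ρ → (-2,5,2)
river: ρ → (2,3,-4)
river: ρ → (-4,5,1)
river: ρ → (1,5,-4)
river: ρ → (-4,3,2)
river: ρ → (2,5,-2)
ρ-cycle length = 10 (tail of 2 descent steps not counted)

10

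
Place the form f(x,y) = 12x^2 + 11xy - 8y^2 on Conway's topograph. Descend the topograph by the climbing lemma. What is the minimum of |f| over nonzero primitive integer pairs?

river: ρ → (-8,21,2)
river: ρ → (2,19,-18)
river: ρ → (-18,17,3)
river: ρ → (3,19,-12)
river: ρ → (-12,5,10)
river: ρ → (10,15,-7)
river: ρ → (-7,13,12)
river: ρ → (12,11,-8)
closes: descent 0, river 8
min |a| on river = 2

2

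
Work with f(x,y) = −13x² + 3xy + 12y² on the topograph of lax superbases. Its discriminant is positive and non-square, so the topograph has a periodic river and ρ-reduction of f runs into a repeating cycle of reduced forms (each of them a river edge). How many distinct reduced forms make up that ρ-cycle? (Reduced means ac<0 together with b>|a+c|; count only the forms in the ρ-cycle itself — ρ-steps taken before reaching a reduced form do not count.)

D = 633, ⌊√D⌋ = 25
river: ρ → (12,21,-4)
river: ρ → (-4,19,17)
river: ρ → (17,15,-6)
river: ρ → (-6,21,8)
river: ρ → (8,11,-16)
river: ρ → (-16,21,3)
river: ρ → (3,21,-16)
river: ρ → (-16,11,8)
river: ρ → (8,21,-6)
river: ρ → (-6,15,17)
river: ρ → (17,19,-4)
river: ρ → (-4,21,12)
river: ρ → (12,3,-13)
river: ρ → (-13,23,2)
river: ρ → (2,25,-1)
river: ρ → (-1,25,2)
river: ρ → (2,23,-13)
river: ρ → (-13,3,12)
ρ-cycle length = 18 (tail of 0 descent steps not counted)

18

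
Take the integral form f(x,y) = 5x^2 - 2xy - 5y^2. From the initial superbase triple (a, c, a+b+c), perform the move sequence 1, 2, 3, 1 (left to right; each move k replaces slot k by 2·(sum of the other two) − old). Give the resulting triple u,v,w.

start (5,-5,-2) = (f(1,0),f(0,1),f(1,1))
replace slot 1: 2·((-5)+(-2)) − 5 = -19 → (-19,-5,-2)
replace slot 2: 2·((-19)+(-2)) − (-5) = -37 → (-19,-37,-2)
replace slot 3: 2·((-19)+(-37)) − (-2) = -110 → (-19,-37,-110)
replace slot 1: 2·((-37)+(-110)) − (-19) = -275 → (-275,-37,-110)

-275,-37,-110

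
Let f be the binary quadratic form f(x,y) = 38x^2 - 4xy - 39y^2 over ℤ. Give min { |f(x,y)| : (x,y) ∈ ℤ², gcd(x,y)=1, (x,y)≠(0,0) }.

descent: ρ → (-39,4,38)  [lands on river]
river: ρ → (38,72,-5)
river: ρ → (-5,68,66)
river: ρ → (66,64,-7)
river: ρ → (-7,76,6)
river: ρ → (6,68,-55)
river: ρ → (-55,42,19)
river: ρ → (19,72,-10)
river: ρ → (-10,68,33)
river: ρ → (33,64,-14)
river: ρ → (-14,76,3)
river: ρ → (3,74,-39)
closes: descent 1, river 12
min |a| on river = 3

3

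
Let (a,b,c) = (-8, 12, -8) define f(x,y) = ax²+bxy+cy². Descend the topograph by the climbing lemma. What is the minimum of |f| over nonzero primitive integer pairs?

translate: b→4 (≡-12 mod 16), so (8,-12,8)→(8,4,4)
flip: (8,4,4)→(4,-4,8)
translate: b→4 (≡-4 mod 8), so (4,-4,8)→(4,4,8)
reduced (well bottom): (4,4,8) with a≤c, −a<b≤a
well minimum |f| = |-4| = 4 (negative-definite)

4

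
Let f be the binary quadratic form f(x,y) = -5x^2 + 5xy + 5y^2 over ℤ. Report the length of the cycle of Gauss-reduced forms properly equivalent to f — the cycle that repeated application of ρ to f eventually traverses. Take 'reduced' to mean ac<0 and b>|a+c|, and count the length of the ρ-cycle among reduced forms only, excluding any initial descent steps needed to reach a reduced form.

D = 125, ⌊√D⌋ = 11
river: ρ → (5,5,-5)
river: ρ → (-5,5,5)
ρ-cycle length = 2 (tail of 0 descent steps not counted)

2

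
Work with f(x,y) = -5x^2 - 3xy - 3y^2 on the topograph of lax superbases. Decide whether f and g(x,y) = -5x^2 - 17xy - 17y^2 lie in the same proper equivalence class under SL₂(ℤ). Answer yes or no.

D₁ = -51, D₂ = -51
f is negative-definite; reduce −f:
−f: flip: (5,3,3)→(3,-3,5)
−f: translate: b→3 (≡-3 mod 6), so (3,-3,5)→(3,3,5)
−f: reduced (well bottom): (3,3,5) with a≤c, −a<b≤a
flip sign back: reduced form of f is (-3,-3,-5)
g is negative-definite; reduce −g:
−g: translate: b→-3 (≡17 mod 10), so (5,17,17)→(5,-3,3)
−g: flip: (5,-3,3)→(3,3,5)
−g: reduced (well bottom): (3,3,5) with a≤c, −a<b≤a
flip sign back: reduced form of g is (-3,-3,-5)
reduced forms (-3, -3, -5) vs (-3, -3, -5) ⇒ equivalent

yes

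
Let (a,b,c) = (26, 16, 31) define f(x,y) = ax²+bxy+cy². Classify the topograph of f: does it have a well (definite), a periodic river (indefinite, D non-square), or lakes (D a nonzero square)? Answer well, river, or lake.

D = b²−4ac = 16² − 4·26·31 = -2968
D < 0 ⇒ definite ⇒ every region one sign ⇒ single well

well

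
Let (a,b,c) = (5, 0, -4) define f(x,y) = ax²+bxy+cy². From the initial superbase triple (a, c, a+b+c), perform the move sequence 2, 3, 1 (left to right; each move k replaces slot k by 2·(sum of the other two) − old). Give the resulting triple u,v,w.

start (5,-4,1) = (f(1,0),f(0,1),f(1,1))
replace slot 2: 2·(5+1) − (-4) = 16 → (5,16,1)
replace slot 3: 2·(5+16) − 1 = 41 → (5,16,41)
replace slot 1: 2·(16+41) − 5 = 109 → (109,16,41)

109,16,41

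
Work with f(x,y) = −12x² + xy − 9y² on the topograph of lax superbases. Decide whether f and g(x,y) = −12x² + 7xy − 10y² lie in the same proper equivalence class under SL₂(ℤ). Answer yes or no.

D₁ = -431, D₂ = -431
f is negative-definite; reduce −f:
−f: flip: (12,-1,9)→(9,1,12)
−f: reduced (well bottom): (9,1,12) with a≤c, −a<b≤a
flip sign back: reduced form of f is (-9,-1,-12)
g is negative-definite; reduce −g:
−g: flip: (12,-7,10)→(10,7,12)
−g: reduced (well bottom): (10,7,12) with a≤c, −a<b≤a
flip sign back: reduced form of g is (-10,-7,-12)
reduced forms (-9, -1, -12) vs (-10, -7, -12) ⇒ inequivalent

no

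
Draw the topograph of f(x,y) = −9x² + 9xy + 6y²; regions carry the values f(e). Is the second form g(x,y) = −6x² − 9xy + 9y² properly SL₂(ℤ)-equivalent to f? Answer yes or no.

D₁ = 297, D₂ = 297
river cycle of f (length 4): (6, 15, -3), (-3, 15, 6), (6, 9, -9), (-9, 9, 6)
river cycle of g (length 4): (9, 9, -6), (-6, 15, 3), (3, 15, -6), (-6, 9, 9)
cycles differ ⇒ inequivalent

no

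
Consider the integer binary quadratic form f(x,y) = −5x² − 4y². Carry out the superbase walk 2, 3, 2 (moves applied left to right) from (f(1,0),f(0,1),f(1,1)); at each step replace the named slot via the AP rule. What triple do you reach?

start (-5,-4,-9) = (f(1,0),f(0,1),f(1,1))
replace slot 2: 2·((-5)+(-9)) − (-4) = -24 → (-5,-24,-9)
replace slot 3: 2·((-5)+(-24)) − (-9) = -49 → (-5,-24,-49)
replace slot 2: 2·((-5)+(-49)) − (-24) = -84 → (-5,-84,-49)

-5,-84,-49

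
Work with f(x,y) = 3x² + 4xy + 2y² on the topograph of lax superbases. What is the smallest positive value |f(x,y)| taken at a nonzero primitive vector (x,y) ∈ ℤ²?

translate: b→-2 (≡4 mod 6), so (3,4,2)→(3,-2,1)
flip: (3,-2,1)→(1,2,3)
translate: b→0 (≡2 mod 2), so (1,2,3)→(1,0,2)
reduced (well bottom): (1,0,2) with a≤c, −a<b≤a
well minimum = a = 1

1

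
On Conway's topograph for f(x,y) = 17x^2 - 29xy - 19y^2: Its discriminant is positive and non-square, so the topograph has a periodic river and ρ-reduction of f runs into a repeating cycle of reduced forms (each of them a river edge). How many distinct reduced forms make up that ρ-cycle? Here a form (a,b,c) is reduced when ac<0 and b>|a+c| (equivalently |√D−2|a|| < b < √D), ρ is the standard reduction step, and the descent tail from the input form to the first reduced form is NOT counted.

D = 2133, ⌊√D⌋ = 46
descent: ρ → (-19,29,17)  [lands on river]
river: ρ → (17,39,-9)
river: ρ → (-9,33,29)
river: ρ → (29,25,-13)
river: ρ → (-13,27,27)
river: ρ → (27,27,-13)
river: ρ → (-13,25,29)
river: ρ → (29,33,-9)
river: ρ → (-9,39,17)
river: ρ → (17,29,-19)
river: ρ → (-19,9,27)
river: ρ → (27,45,-1)
river: ρ → (-1,45,27)
river: ρ → (27,9,-19)
ρ-cycle length = 14 (tail of 1 descent step not counted)

14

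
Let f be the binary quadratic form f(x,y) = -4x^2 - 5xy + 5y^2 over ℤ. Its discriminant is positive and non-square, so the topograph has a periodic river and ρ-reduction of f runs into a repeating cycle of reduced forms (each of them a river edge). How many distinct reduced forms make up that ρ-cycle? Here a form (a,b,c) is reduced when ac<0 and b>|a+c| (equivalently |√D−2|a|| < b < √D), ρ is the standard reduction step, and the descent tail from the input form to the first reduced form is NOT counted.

D = 105, ⌊√D⌋ = 10
descent: ρ → (5,5,-4)  [lands on river]
river: ρ → (-4,3,6)
river: ρ → (6,9,-1)
river: ρ → (-1,9,6)
river: ρ → (6,3,-4)
river: ρ → (-4,5,5)
ρ-cycle length = 6 (tail of 1 descent step not counted)

6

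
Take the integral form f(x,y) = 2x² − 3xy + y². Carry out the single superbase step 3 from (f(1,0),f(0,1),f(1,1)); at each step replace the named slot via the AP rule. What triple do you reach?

start (2,1,0) = (f(1,0),f(0,1),f(1,1))
replace slot 3: 2·(2+1) − 0 = 6 → (2,1,6)

2,1,6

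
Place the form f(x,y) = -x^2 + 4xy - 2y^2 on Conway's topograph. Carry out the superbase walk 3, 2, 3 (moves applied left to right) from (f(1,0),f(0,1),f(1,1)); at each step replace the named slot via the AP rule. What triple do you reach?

start (-1,-2,1) = (f(1,0),f(0,1),f(1,1))
replace slot 3: 2·((-1)+(-2)) − 1 = -7 → (-1,-2,-7)
replace slot 2: 2·((-1)+(-7)) − (-2) = -14 → (-1,-14,-7)
replace slot 3: 2·((-1)+(-14)) − (-7) = -23 → (-1,-14,-23)

-1,-14,-23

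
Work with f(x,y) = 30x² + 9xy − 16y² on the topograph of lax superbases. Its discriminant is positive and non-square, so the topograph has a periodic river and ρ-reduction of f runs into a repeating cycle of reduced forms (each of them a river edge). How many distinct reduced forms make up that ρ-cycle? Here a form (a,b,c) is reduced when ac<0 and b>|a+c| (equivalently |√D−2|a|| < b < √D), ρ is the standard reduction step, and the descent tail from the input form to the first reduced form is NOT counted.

D = 2001, ⌊√D⌋ = 44
descent: ρ → (-16,23,23)  [lands on river]
river: ρ → (23,23,-16)
river: ρ → (-16,41,5)
river: ρ → (5,39,-24)
river: ρ → (-24,9,20)
river: ρ → (20,31,-13)
river: ρ → (-13,21,30)
river: ρ → (30,39,-4)
river: ρ → (-4,41,20)
river: ρ → (20,39,-6)
river: ρ → (-6,33,38)
river: ρ → (38,43,-1)
river: ρ → (-1,43,38)
river: ρ → (38,33,-6)
river: ρ → (-6,39,20)
river: ρ → (20,41,-4)
river: ρ → (-4,39,30)
river: ρ → (30,21,-13)
river: ρ → (-13,31,20)
river: ρ → (20,9,-24)
river: ρ → (-24,39,5)
river: ρ → (5,41,-16)
ρ-cycle length = 22 (tail of 1 descent step not counted)

22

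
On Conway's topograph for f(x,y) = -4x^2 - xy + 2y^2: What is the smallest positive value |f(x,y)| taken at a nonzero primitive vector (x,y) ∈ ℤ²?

descent: ρ → (2,5,-1)  [lands on river]
river: ρ → (-1,5,2)
river: ρ → (2,3,-3)
river: ρ → (-3,3,2)
closes: descent 1, river 4
min |a| on river = 1

1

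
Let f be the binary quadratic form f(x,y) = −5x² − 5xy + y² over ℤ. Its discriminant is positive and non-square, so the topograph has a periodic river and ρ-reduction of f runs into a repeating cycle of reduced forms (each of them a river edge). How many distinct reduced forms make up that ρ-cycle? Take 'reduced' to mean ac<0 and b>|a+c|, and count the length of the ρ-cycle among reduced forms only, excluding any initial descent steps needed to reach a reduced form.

D = 45, ⌊√D⌋ = 6
descent: ρ → (1,5,-5)  [lands on river]
river: ρ → (-5,5,1)
ρ-cycle length = 2 (tail of 1 descent step not counted)

2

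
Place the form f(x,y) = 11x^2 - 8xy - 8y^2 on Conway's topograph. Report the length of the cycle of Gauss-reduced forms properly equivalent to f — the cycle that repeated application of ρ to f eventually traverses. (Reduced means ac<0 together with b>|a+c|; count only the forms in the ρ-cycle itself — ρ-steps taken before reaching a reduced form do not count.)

D = 416, ⌊√D⌋ = 20
descent: ρ → (-8,8,11)  [lands on river]
river: ρ → (11,14,-5)
river: ρ → (-5,16,8)
river: ρ → (8,16,-5)
river: ρ → (-5,14,11)
river: ρ → (11,8,-8)
ρ-cycle length = 6 (tail of 1 descent step not counted)

6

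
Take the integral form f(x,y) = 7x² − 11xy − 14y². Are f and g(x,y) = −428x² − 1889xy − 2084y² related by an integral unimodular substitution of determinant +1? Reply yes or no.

D₁ = 513, D₂ = 513
river cycle of f (length 16): (-14, 11, 7), (7, 17, -8), (-8, 15, 9), (9, 21, -2), (-2, 19, 19), (19, 19, -2), (-2, 21, 9), (9, 15, -8), (-8, 17, 7), (7, 11, -14), … (6 more)
river cycle of g (length 16): (7, 17, -8), (-8, 15, 9), (9, 21, -2), (-2, 19, 19), (19, 19, -2), (-2, 21, 9), (9, 15, -8), (-8, 17, 7), (7, 11, -14), (-14, 17, 4), … (6 more)
cycles coincide ⇒ equivalent

yes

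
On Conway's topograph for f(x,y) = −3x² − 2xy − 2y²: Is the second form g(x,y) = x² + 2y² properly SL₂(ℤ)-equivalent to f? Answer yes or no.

D₁ = -20, D₂ = -8
discriminants differ ⇒ not SL₂(ℤ)-equivalent

no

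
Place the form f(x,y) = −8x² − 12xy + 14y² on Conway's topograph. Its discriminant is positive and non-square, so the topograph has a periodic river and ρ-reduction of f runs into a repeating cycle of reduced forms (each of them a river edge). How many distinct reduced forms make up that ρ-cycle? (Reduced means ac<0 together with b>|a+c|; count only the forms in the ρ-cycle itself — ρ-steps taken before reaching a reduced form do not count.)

D = 592, ⌊√D⌋ = 24
descent: ρ → (14,12,-8)  [lands on river]
river: ρ → (-8,20,6)
river: ρ → (6,16,-14)
river: ρ → (-14,12,8)
river: ρ → (8,20,-6)
river: ρ → (-6,16,14)
ρ-cycle length = 6 (tail of 1 descent step not counted)

6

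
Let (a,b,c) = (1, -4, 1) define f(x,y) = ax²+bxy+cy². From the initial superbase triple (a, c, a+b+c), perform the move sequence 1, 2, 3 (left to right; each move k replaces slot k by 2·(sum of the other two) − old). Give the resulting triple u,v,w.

start (1,1,-2) = (f(1,0),f(0,1),f(1,1))
replace slot 1: 2·(1+(-2)) − 1 = -3 → (-3,1,-2)
replace slot 2: 2·((-3)+(-2)) − 1 = -11 → (-3,-11,-2)
replace slot 3: 2·((-3)+(-11)) − (-2) = -26 → (-3,-11,-26)

-3,-11,-26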